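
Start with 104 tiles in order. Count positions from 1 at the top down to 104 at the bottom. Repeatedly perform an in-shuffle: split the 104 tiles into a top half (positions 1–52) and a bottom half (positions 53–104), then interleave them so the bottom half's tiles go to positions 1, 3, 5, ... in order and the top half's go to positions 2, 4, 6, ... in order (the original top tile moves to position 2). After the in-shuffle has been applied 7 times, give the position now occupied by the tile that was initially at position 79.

Track the tile's position through each in-shuffle:
79 → 53 → 1 → 2 → 4 → 8 → 16 → 32

32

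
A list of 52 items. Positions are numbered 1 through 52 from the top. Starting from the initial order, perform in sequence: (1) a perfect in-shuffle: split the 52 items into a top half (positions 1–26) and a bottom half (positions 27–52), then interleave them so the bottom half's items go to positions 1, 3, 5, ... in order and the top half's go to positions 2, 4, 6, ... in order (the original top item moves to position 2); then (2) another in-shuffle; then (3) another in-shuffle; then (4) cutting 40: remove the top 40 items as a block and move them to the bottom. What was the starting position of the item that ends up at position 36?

Undo the operations in reverse order, starting from position 36:
  undo op 4 (cut 40): 36 ← 24
  undo op 3 (in-shuffle, from top half): 24 ← 12
  undo op 2 (in-shuffle, from top half): 12 ← 6
  undo op 1 (in-shuffle, from top half): 6 ← 3
So the item at position 36 came from original position 3.

3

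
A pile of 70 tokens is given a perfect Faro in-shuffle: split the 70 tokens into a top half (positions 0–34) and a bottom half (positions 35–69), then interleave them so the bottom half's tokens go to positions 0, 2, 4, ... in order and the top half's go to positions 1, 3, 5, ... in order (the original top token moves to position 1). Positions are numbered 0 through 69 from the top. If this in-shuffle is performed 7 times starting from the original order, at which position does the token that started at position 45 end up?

Track the token's position through each in-shuffle:
45 → 20 → 41 → 12 → 25 → 51 → 32 → 65

65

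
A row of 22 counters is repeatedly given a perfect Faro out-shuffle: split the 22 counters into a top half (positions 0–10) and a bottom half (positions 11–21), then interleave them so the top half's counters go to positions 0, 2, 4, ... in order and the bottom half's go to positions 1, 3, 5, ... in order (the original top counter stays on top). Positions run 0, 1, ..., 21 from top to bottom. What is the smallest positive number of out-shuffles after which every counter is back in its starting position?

6

The out-shuffle permutes the 22 positions with cycle lengths [1, 1, 2, 3, 3, 6, 6].
Every counter is home exactly when every cycle has completed a whole number of laps, i.e. after lcm(1, 2, 3, 6) = 6 out-shuffles.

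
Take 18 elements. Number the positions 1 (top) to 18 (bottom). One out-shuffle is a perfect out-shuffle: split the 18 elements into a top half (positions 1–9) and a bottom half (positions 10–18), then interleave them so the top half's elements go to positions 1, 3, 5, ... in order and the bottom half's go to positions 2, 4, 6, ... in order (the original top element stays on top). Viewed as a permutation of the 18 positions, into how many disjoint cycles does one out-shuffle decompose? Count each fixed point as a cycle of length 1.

Trace each unvisited position around until it returns:
(1) (2 3 5 9 17 16 14 10) (4 7 13 8 15 12 6 11) (18)
4 cycles in total.

4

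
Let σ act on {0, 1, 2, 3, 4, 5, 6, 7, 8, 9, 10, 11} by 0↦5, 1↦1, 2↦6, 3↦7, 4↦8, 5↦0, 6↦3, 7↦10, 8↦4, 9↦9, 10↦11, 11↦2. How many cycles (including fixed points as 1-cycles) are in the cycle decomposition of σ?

Cycle decomposition: (0 5) (1) (2 6 3 7 10 11) (4 8) (9).
5 cycles.

5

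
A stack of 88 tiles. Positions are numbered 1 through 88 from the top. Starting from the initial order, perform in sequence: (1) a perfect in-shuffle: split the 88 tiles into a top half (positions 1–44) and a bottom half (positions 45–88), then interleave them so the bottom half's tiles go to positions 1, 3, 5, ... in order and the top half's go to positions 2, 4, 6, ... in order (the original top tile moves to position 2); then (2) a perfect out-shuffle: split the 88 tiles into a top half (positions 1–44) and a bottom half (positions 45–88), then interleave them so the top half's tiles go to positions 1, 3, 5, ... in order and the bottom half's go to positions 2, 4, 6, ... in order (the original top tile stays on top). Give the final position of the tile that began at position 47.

9

Track the tile from position 47 forward through each operation:
  after op 1 (in-shuffle): 47 → 5
  after op 2 (out-shuffle): 5 → 9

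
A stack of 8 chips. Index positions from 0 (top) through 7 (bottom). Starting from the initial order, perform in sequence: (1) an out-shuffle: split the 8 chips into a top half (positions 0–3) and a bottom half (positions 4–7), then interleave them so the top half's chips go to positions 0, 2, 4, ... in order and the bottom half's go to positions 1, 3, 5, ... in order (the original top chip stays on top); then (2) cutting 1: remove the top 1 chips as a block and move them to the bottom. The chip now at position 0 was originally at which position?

4

Undo the operations in reverse order, starting from position 0:
  undo op 2 (cut 1): 0 ← 1
  undo op 1 (out-shuffle, from bottom half): 1 ← 4
So the chip at position 0 came from original position 4.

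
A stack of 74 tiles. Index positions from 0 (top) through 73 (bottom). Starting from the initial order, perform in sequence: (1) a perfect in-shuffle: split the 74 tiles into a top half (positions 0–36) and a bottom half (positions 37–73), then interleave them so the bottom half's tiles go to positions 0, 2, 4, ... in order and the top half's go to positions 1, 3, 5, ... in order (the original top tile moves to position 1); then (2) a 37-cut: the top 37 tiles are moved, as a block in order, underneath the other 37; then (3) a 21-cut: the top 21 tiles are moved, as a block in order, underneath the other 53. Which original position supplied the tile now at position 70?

64

Undo the operations in reverse order, starting from position 70:
  undo op 3 (cut 21): 70 ← 17
  undo op 2 (cut 37): 17 ← 54
  undo op 1 (in-shuffle, from bottom half): 54 ← 64
So the tile at position 70 came from original position 64.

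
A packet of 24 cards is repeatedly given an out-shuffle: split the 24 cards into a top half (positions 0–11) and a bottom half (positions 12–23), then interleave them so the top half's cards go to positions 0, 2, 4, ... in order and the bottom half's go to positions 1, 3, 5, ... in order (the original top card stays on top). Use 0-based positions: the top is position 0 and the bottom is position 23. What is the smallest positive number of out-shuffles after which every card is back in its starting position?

The out-shuffle permutes the 24 positions with cycle lengths [1, 1, 11, 11].
Every card is home exactly when every cycle has completed a whole number of laps, i.e. after lcm(1, 11) = 11 out-shuffles.

11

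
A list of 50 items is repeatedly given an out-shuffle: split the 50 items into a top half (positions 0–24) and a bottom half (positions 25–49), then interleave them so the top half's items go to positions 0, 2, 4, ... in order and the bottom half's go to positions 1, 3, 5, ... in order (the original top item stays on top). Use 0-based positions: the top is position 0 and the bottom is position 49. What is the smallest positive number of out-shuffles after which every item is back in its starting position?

The out-shuffle permutes the 50 positions with cycle lengths [1, 1, 3, 3, 21, 21].
Every item is home exactly when every cycle has completed a whole number of laps, i.e. after lcm(1, 3, 21) = 21 out-shuffles.

21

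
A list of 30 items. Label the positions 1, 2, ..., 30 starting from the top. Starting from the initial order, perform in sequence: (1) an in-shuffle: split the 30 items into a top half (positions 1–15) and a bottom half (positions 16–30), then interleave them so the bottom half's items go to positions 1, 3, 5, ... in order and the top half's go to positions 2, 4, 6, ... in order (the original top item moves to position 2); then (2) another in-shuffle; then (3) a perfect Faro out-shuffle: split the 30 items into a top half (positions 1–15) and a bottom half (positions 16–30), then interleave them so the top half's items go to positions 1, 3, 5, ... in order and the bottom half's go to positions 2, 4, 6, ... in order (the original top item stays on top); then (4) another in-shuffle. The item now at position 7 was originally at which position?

18

Undo the operations in reverse order, starting from position 7:
  undo op 4 (in-shuffle, from bottom half): 7 ← 19
  undo op 3 (out-shuffle, from top half): 19 ← 10
  undo op 2 (in-shuffle, from top half): 10 ← 5
  undo op 1 (in-shuffle, from bottom half): 5 ← 18
So the item at position 7 came from original position 18.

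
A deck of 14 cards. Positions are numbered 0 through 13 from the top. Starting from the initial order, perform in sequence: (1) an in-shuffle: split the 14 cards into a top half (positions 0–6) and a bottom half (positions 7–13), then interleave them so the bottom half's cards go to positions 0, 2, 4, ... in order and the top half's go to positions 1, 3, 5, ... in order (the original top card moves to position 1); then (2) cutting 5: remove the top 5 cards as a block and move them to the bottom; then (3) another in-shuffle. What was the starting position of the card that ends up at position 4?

7

Undo the operations in reverse order, starting from position 4:
  undo op 3 (in-shuffle, from bottom half): 4 ← 9
  undo op 2 (cut 5): 9 ← 0
  undo op 1 (in-shuffle, from bottom half): 0 ← 7
So the card at position 4 came from original position 7.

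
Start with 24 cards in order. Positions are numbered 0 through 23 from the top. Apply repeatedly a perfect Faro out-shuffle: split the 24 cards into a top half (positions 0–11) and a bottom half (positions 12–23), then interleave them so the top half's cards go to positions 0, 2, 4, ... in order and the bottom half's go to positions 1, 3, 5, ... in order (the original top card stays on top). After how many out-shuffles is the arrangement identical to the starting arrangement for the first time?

The out-shuffle permutes the 24 positions with cycle lengths [1, 1, 11, 11].
Every card is home exactly when every cycle has completed a whole number of laps, i.e. after lcm(1, 11) = 11 out-shuffles.

11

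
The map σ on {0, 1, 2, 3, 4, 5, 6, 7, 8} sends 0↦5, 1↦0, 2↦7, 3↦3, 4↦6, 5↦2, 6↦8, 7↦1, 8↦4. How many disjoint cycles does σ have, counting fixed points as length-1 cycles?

3

Cycle decomposition: (0 5 2 7 1) (3) (4 6 8).
3 cycles.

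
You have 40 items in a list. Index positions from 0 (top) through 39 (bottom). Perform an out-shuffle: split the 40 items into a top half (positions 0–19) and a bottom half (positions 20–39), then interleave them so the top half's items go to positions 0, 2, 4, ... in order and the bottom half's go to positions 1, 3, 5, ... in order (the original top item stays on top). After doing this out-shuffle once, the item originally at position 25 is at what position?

Track the item's position through each out-shuffle:
25 → 11

11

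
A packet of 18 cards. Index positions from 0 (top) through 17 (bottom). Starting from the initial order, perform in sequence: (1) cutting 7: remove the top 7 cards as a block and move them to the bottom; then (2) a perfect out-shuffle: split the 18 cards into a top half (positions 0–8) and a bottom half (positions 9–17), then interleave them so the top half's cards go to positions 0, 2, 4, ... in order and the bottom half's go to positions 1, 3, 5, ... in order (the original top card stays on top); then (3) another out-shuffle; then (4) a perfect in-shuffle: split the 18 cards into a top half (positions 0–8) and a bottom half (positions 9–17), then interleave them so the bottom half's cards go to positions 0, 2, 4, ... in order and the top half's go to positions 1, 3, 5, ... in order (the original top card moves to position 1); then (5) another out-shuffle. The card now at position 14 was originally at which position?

Undo the operations in reverse order, starting from position 14:
  undo op 5 (out-shuffle, from top half): 14 ← 7
  undo op 4 (in-shuffle, from top half): 7 ← 3
  undo op 3 (out-shuffle, from bottom half): 3 ← 10
  undo op 2 (out-shuffle, from top half): 10 ← 5
  undo op 1 (cut 7): 5 ← 12
So the card at position 14 came from original position 12.

12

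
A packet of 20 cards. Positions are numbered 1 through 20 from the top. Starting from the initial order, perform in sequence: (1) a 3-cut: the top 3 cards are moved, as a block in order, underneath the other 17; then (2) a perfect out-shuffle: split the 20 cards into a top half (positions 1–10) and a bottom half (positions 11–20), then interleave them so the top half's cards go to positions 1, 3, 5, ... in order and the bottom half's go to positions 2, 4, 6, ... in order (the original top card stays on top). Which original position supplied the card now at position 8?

Undo the operations in reverse order, starting from position 8:
  undo op 2 (out-shuffle, from bottom half): 8 ← 14
  undo op 1 (cut 3): 14 ← 17
So the card at position 8 came from original position 17.

17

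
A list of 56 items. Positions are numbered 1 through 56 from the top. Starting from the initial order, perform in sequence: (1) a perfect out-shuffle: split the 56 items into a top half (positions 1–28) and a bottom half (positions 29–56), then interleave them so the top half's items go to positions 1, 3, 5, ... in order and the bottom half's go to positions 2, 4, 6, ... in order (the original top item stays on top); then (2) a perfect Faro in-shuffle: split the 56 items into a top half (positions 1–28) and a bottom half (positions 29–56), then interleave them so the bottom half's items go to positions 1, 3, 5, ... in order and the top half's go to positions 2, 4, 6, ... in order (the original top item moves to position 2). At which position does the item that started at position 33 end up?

20

Track the item from position 33 forward through each operation:
  after op 1 (out-shuffle): 33 → 10
  after op 2 (in-shuffle): 10 → 20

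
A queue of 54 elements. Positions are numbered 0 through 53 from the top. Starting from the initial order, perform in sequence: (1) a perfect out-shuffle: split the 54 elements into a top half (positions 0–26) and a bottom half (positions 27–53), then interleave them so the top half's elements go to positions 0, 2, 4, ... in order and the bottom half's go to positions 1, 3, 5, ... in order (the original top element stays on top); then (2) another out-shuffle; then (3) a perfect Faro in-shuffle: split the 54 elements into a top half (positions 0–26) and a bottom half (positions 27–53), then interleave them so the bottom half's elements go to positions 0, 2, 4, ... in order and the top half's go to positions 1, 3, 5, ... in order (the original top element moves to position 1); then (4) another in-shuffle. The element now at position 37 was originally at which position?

9

Undo the operations in reverse order, starting from position 37:
  undo op 4 (in-shuffle, from top half): 37 ← 18
  undo op 3 (in-shuffle, from bottom half): 18 ← 36
  undo op 2 (out-shuffle, from top half): 36 ← 18
  undo op 1 (out-shuffle, from top half): 18 ← 9
So the element at position 37 came from original position 9.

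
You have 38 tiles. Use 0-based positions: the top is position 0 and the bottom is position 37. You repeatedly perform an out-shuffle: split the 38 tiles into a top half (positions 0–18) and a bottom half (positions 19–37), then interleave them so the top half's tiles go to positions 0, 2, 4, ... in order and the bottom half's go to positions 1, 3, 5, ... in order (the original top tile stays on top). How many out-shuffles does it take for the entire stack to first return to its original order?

36

The out-shuffle permutes the 38 positions with cycle lengths [1, 1, 36].
Every tile is home exactly when every cycle has completed a whole number of laps, i.e. after lcm(1, 36) = 36 out-shuffles.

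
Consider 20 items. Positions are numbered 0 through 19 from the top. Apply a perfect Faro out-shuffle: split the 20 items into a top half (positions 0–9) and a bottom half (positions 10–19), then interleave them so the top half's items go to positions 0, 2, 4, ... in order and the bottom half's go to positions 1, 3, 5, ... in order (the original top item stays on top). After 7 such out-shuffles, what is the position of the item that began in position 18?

Track the item's position through each out-shuffle:
18 → 17 → 15 → 11 → 3 → 6 → 12 → 5

5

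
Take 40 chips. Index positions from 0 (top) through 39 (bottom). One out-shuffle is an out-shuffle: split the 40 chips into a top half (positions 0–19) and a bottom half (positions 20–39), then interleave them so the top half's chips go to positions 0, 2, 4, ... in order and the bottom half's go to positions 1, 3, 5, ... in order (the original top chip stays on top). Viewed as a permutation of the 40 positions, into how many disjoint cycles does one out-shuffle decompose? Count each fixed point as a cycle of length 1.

Trace each unvisited position around until it returns:
(0) (1 2 4 8 16 32 ... len 12) (3 6 12 24 9 18 ... len 12) (7 14 28 17 34 29 ... len 12) (13 26) (39)
6 cycles in total.

6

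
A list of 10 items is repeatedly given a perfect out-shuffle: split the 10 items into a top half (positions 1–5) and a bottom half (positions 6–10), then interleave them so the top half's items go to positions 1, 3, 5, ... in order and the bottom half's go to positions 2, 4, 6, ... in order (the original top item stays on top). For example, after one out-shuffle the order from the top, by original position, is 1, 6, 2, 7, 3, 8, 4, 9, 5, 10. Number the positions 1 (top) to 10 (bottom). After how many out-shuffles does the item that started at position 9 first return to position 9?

6

Follow position 9 under repeated out-shuffles:
9 → 8 → 6 → 2 → 3 → 5 → 9
It first returns after 6 out-shuffles.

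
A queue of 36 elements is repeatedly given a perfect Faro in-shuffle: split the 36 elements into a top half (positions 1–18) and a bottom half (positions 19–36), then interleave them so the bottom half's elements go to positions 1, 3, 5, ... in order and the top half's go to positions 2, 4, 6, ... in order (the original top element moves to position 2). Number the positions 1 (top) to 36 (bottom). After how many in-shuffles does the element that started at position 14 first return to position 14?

Follow position 14 under repeated in-shuffles:
14 → 28 → 19 → 1 → 2 → 4 → 8 → 16 → ... → 14 (length 36)
It first returns after 36 in-shuffles.

36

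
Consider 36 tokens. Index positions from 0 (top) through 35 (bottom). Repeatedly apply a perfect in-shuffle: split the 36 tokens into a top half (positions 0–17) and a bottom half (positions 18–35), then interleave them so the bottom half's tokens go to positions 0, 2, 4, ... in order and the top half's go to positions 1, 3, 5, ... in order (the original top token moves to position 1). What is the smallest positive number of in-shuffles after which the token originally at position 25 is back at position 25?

36

Follow position 25 under repeated in-shuffles:
25 → 14 → 29 → 22 → 8 → 17 → 35 → 34 → ... → 25 (length 36)
It first returns after 36 in-shuffles.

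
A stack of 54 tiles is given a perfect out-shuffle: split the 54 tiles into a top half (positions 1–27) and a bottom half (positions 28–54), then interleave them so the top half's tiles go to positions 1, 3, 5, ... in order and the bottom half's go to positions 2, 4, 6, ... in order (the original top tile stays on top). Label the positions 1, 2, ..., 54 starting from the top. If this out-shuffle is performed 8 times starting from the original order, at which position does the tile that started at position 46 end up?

Track the tile's position through each out-shuffle:
46 → 38 → 22 → 43 → 32 → 10 → 19 → 37 → 20

20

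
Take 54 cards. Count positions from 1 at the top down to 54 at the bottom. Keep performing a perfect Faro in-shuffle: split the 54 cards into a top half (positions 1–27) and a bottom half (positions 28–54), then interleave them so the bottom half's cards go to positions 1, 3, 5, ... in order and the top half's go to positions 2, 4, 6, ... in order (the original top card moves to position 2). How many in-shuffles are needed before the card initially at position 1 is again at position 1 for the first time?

20

Follow position 1 under repeated in-shuffles:
1 → 2 → 4 → 8 → 16 → 32 → 9 → 18 → 36 → 17 → 34 → 13 → 26 → 52 → 49 → 43 → 31 → 7 → 14 → 28 → 1
It first returns after 20 in-shuffles.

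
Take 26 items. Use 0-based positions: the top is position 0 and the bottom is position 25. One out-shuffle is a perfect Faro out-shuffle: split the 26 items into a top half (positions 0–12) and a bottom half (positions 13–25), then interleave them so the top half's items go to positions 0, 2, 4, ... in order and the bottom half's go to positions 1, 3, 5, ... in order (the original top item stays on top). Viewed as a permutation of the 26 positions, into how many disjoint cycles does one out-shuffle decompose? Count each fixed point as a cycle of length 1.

Trace each unvisited position around until it returns:
(0) (1 2 4 8 16 7 ... len 20) (5 10 20 15) (25)
4 cycles in total.

4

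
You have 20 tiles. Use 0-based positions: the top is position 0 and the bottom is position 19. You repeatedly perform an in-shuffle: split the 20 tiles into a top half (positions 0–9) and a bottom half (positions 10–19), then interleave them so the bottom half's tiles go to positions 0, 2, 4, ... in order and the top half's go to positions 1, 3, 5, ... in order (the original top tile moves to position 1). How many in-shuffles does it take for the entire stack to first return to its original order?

6

The in-shuffle permutes the 20 positions with cycle lengths [2, 3, 3, 6, 6].
Every tile is home exactly when every cycle has completed a whole number of laps, i.e. after lcm(2, 3, 6) = 6 in-shuffles.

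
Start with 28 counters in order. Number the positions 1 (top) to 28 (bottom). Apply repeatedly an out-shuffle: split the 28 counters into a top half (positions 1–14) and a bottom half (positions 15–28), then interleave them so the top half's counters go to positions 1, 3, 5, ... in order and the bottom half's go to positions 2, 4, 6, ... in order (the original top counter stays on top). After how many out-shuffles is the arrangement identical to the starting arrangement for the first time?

The out-shuffle permutes the 28 positions with cycle lengths [1, 1, 2, 6, 18].
Every counter is home exactly when every cycle has completed a whole number of laps, i.e. after lcm(1, 2, 6, 18) = 18 out-shuffles.

18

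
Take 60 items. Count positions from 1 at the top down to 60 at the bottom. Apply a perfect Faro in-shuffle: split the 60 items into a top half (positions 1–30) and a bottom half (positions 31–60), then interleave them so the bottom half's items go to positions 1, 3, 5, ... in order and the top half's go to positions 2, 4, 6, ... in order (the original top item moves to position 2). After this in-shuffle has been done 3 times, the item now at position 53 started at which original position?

60

Work backwards from position 53, undoing one in-shuffle at a time:
53 ← 57 ← 59 ← 60
So the item now at position 53 started at position 60.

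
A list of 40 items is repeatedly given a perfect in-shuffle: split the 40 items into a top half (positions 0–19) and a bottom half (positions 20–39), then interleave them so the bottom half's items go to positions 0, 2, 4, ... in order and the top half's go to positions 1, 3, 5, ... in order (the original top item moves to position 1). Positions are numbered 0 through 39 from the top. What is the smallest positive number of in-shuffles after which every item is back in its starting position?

The in-shuffle permutes the 40 positions with cycle lengths [20, 20].
Every item is home exactly when every cycle has completed a whole number of laps, i.e. after lcm(20) = 20 in-shuffles.

20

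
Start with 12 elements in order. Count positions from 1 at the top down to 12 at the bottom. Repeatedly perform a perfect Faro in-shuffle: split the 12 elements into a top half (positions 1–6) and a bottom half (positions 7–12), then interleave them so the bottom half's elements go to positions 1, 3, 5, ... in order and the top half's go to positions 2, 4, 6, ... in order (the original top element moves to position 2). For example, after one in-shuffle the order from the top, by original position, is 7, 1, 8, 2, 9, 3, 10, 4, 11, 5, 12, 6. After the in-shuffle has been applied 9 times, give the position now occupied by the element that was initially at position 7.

Track the element's position through each in-shuffle:
7 → 1 → 2 → 4 → 8 → 3 → 6 → 12 → 11 → 9

9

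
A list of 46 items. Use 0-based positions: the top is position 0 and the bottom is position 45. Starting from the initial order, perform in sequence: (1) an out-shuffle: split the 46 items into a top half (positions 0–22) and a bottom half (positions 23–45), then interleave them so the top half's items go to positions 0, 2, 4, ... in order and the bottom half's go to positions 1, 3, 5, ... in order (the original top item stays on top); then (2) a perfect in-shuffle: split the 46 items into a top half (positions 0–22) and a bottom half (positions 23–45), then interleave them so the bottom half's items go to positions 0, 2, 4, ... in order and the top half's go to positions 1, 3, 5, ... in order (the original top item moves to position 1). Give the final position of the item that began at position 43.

36

Track the item from position 43 forward through each operation:
  after op 1 (out-shuffle): 43 → 41
  after op 2 (in-shuffle): 41 → 36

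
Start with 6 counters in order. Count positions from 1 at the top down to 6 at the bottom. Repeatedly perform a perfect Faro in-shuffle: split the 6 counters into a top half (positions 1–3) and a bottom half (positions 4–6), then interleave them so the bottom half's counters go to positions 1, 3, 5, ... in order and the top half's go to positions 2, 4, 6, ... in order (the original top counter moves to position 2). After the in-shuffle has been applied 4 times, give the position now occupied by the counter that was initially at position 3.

Track the counter's position through each in-shuffle:
3 → 6 → 5 → 3 → 6

6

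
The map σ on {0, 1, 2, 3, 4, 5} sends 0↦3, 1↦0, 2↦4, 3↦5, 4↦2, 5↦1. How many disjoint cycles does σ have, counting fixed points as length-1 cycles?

Cycle decomposition: (0 3 5 1) (2 4).
2 cycles.

2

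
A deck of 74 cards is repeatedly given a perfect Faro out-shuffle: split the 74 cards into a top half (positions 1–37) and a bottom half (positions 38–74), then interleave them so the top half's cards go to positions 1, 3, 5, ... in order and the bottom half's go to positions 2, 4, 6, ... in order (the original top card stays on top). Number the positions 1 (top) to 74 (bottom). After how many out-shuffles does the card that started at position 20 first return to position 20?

Follow position 20 under repeated out-shuffles:
20 → 39 → 4 → 7 → 13 → 25 → 49 → 24 → 47 → 20
It first returns after 9 out-shuffles.

9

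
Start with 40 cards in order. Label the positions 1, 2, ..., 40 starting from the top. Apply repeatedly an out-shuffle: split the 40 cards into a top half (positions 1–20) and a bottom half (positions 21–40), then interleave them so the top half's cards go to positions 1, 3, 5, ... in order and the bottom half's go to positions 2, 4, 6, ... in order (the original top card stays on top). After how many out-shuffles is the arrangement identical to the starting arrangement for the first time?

12

The out-shuffle permutes the 40 positions with cycle lengths [1, 1, 2, 12, 12, 12].
Every card is home exactly when every cycle has completed a whole number of laps, i.e. after lcm(1, 2, 12) = 12 out-shuffles.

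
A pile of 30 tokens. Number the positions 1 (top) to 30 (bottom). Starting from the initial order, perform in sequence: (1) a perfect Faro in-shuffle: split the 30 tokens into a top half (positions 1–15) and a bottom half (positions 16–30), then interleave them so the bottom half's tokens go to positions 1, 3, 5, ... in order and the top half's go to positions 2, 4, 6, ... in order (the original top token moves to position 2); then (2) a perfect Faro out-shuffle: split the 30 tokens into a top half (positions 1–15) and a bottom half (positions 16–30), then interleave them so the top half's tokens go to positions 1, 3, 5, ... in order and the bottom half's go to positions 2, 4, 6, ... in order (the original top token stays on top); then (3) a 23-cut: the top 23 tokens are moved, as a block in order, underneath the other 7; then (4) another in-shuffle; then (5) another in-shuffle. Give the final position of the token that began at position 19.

18

Track the token from position 19 forward through each operation:
  after op 1 (in-shuffle): 19 → 7
  after op 2 (out-shuffle): 7 → 13
  after op 3 (cut 23): 13 → 20
  after op 4 (in-shuffle): 20 → 9
  after op 5 (in-shuffle): 9 → 18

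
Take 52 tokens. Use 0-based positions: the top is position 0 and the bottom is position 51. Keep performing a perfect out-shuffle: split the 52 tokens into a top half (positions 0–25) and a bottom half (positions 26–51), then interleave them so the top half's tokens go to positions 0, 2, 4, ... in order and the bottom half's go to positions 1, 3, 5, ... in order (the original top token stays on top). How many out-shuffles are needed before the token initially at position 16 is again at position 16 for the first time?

8

Follow position 16 under repeated out-shuffles:
16 → 32 → 13 → 26 → 1 → 2 → 4 → 8 → 16
It first returns after 8 out-shuffles.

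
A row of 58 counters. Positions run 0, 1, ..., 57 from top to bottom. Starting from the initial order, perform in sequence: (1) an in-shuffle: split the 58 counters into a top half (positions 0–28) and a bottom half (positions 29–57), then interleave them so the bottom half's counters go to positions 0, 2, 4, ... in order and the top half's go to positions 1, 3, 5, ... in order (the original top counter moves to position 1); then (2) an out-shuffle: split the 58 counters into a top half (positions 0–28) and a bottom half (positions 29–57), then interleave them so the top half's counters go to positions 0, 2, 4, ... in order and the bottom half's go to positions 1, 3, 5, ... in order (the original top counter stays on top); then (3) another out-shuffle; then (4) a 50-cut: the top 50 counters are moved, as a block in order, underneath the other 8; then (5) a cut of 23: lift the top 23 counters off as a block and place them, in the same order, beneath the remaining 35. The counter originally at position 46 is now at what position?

Track the counter from position 46 forward through each operation:
  after op 1 (in-shuffle): 46 → 34
  after op 2 (out-shuffle): 34 → 11
  after op 3 (out-shuffle): 11 → 22
  after op 4 (cut 50): 22 → 30
  after op 5 (cut 23): 30 → 7

7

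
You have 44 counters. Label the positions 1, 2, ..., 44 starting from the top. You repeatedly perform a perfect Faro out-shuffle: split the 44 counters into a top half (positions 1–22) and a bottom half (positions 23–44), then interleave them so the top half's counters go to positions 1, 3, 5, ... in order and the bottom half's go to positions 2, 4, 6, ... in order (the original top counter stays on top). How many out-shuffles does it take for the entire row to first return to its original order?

14

The out-shuffle permutes the 44 positions with cycle lengths [1, 1, 14, 14, 14].
Every counter is home exactly when every cycle has completed a whole number of laps, i.e. after lcm(1, 14) = 14 out-shuffles.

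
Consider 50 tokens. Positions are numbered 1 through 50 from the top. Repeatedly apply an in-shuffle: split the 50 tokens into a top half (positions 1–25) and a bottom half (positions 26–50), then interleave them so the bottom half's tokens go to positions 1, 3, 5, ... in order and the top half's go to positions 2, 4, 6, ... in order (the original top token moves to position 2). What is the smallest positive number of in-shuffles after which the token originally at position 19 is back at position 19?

8

Follow position 19 under repeated in-shuffles:
19 → 38 → 25 → 50 → 49 → 47 → 43 → 35 → 19
It first returns after 8 in-shuffles.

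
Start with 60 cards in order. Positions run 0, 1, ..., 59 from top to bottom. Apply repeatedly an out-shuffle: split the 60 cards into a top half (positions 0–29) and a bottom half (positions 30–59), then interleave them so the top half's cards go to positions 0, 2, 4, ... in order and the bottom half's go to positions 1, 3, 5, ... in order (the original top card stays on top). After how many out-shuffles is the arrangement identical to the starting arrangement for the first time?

The out-shuffle permutes the 60 positions with cycle lengths [1, 1, 58].
Every card is home exactly when every cycle has completed a whole number of laps, i.e. after lcm(1, 58) = 58 out-shuffles.

58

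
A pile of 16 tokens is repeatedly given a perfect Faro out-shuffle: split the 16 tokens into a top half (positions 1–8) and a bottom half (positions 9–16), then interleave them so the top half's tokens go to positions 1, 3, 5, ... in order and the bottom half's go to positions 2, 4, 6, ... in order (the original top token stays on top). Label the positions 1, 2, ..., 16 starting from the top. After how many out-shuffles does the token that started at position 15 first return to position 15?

Follow position 15 under repeated out-shuffles:
15 → 14 → 12 → 8 → 15
It first returns after 4 out-shuffles.

4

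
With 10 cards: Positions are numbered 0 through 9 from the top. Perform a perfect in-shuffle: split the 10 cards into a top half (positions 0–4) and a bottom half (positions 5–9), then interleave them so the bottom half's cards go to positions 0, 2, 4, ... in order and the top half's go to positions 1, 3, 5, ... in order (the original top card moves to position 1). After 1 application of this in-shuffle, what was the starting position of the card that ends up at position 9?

Work backwards from position 9, undoing one in-shuffle at a time:
9 ← 4
So the card now at position 9 started at position 4.

4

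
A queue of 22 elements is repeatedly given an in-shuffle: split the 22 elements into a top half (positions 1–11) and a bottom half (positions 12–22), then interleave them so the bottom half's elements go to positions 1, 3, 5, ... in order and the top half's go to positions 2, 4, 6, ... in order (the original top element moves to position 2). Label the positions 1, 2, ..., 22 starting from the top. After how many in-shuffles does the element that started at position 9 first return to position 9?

11

Follow position 9 under repeated in-shuffles:
9 → 18 → 13 → 3 → 6 → 12 → 1 → 2 → 4 → 8 → 16 → 9
It first returns after 11 in-shuffles.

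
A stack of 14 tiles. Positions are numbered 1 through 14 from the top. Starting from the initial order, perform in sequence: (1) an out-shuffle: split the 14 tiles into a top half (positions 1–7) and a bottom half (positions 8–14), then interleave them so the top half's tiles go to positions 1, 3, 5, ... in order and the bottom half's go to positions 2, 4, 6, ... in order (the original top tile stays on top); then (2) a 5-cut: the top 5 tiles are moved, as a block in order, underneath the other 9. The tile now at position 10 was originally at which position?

1

Undo the operations in reverse order, starting from position 10:
  undo op 2 (cut 5): 10 ← 1
  undo op 1 (out-shuffle, from top half): 1 ← 1
So the tile at position 10 came from original position 1.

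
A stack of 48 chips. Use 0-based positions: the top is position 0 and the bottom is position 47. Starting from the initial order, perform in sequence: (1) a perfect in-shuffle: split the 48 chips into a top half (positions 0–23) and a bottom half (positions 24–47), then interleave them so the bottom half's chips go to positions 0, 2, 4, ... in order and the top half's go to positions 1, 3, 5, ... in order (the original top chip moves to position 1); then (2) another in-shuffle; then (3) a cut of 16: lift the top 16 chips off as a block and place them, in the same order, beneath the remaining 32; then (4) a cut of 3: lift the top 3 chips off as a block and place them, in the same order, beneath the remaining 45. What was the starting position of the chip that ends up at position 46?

28

Undo the operations in reverse order, starting from position 46:
  undo op 4 (cut 3): 46 ← 1
  undo op 3 (cut 16): 1 ← 17
  undo op 2 (in-shuffle, from top half): 17 ← 8
  undo op 1 (in-shuffle, from bottom half): 8 ← 28
So the chip at position 46 came from original position 28.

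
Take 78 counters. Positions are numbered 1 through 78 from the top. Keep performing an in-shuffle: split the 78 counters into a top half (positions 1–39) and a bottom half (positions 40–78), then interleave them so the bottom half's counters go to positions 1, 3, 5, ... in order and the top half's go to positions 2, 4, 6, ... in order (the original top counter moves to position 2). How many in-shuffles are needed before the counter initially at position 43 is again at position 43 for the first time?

Follow position 43 under repeated in-shuffles:
43 → 7 → 14 → 28 → 56 → 33 → 66 → 53 → ... → 43 (length 39)
It first returns after 39 in-shuffles.

39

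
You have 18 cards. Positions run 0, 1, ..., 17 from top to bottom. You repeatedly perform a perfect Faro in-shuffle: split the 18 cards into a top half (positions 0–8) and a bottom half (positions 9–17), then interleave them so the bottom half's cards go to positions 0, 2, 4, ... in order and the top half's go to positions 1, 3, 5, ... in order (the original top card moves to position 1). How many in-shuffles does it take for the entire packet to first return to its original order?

18

The in-shuffle permutes the 18 positions with cycle lengths [18].
Every card is home exactly when every cycle has completed a whole number of laps, i.e. after lcm(18) = 18 in-shuffles.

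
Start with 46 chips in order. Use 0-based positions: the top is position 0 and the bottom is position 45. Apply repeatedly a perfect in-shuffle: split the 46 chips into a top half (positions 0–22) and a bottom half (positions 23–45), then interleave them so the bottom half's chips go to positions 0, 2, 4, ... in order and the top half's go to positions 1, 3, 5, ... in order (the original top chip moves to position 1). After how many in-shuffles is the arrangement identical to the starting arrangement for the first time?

The in-shuffle permutes the 46 positions with cycle lengths [23, 23].
Every chip is home exactly when every cycle has completed a whole number of laps, i.e. after lcm(23) = 23 in-shuffles.

23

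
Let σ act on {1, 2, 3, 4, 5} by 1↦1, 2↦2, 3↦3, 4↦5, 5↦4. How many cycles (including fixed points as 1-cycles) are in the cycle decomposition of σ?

4

Cycle decomposition: (1) (2) (3) (4 5).
4 cycles.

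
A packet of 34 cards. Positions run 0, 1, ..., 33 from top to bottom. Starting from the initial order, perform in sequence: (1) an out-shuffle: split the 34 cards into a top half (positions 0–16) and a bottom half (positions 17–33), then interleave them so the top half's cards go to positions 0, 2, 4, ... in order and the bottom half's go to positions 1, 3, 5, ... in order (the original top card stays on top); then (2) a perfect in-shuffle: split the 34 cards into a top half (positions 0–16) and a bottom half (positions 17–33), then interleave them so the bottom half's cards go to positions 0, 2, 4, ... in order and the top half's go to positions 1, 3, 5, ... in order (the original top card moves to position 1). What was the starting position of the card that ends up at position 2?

Undo the operations in reverse order, starting from position 2:
  undo op 2 (in-shuffle, from bottom half): 2 ← 18
  undo op 1 (out-shuffle, from top half): 18 ← 9
So the card at position 2 came from original position 9.

9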